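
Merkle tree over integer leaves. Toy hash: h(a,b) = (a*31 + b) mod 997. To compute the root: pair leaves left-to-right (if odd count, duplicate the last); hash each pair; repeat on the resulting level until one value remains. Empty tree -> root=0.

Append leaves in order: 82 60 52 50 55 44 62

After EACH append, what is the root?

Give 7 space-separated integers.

After append 82 (leaves=[82]):
  L0: [82]
  root=82
After append 60 (leaves=[82, 60]):
  L0: [82, 60]
  L1: h(82,60)=(82*31+60)%997=608 -> [608]
  root=608
After append 52 (leaves=[82, 60, 52]):
  L0: [82, 60, 52]
  L1: h(82,60)=(82*31+60)%997=608 h(52,52)=(52*31+52)%997=667 -> [608, 667]
  L2: h(608,667)=(608*31+667)%997=572 -> [572]
  root=572
After append 50 (leaves=[82, 60, 52, 50]):
  L0: [82, 60, 52, 50]
  L1: h(82,60)=(82*31+60)%997=608 h(52,50)=(52*31+50)%997=665 -> [608, 665]
  L2: h(608,665)=(608*31+665)%997=570 -> [570]
  root=570
After append 55 (leaves=[82, 60, 52, 50, 55]):
  L0: [82, 60, 52, 50, 55]
  L1: h(82,60)=(82*31+60)%997=608 h(52,50)=(52*31+50)%997=665 h(55,55)=(55*31+55)%997=763 -> [608, 665, 763]
  L2: h(608,665)=(608*31+665)%997=570 h(763,763)=(763*31+763)%997=488 -> [570, 488]
  L3: h(570,488)=(570*31+488)%997=212 -> [212]
  root=212
After append 44 (leaves=[82, 60, 52, 50, 55, 44]):
  L0: [82, 60, 52, 50, 55, 44]
  L1: h(82,60)=(82*31+60)%997=608 h(52,50)=(52*31+50)%997=665 h(55,44)=(55*31+44)%997=752 -> [608, 665, 752]
  L2: h(608,665)=(608*31+665)%997=570 h(752,752)=(752*31+752)%997=136 -> [570, 136]
  L3: h(570,136)=(570*31+136)%997=857 -> [857]
  root=857
After append 62 (leaves=[82, 60, 52, 50, 55, 44, 62]):
  L0: [82, 60, 52, 50, 55, 44, 62]
  L1: h(82,60)=(82*31+60)%997=608 h(52,50)=(52*31+50)%997=665 h(55,44)=(55*31+44)%997=752 h(62,62)=(62*31+62)%997=987 -> [608, 665, 752, 987]
  L2: h(608,665)=(608*31+665)%997=570 h(752,987)=(752*31+987)%997=371 -> [570, 371]
  L3: h(570,371)=(570*31+371)%997=95 -> [95]
  root=95

Answer: 82 608 572 570 212 857 95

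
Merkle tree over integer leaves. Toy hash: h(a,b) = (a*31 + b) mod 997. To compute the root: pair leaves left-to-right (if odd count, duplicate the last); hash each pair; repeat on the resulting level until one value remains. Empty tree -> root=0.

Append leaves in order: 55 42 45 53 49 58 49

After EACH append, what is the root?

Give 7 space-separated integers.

After append 55 (leaves=[55]):
  L0: [55]
  root=55
After append 42 (leaves=[55, 42]):
  L0: [55, 42]
  L1: h(55,42)=(55*31+42)%997=750 -> [750]
  root=750
After append 45 (leaves=[55, 42, 45]):
  L0: [55, 42, 45]
  L1: h(55,42)=(55*31+42)%997=750 h(45,45)=(45*31+45)%997=443 -> [750, 443]
  L2: h(750,443)=(750*31+443)%997=762 -> [762]
  root=762
After append 53 (leaves=[55, 42, 45, 53]):
  L0: [55, 42, 45, 53]
  L1: h(55,42)=(55*31+42)%997=750 h(45,53)=(45*31+53)%997=451 -> [750, 451]
  L2: h(750,451)=(750*31+451)%997=770 -> [770]
  root=770
After append 49 (leaves=[55, 42, 45, 53, 49]):
  L0: [55, 42, 45, 53, 49]
  L1: h(55,42)=(55*31+42)%997=750 h(45,53)=(45*31+53)%997=451 h(49,49)=(49*31+49)%997=571 -> [750, 451, 571]
  L2: h(750,451)=(750*31+451)%997=770 h(571,571)=(571*31+571)%997=326 -> [770, 326]
  L3: h(770,326)=(770*31+326)%997=268 -> [268]
  root=268
After append 58 (leaves=[55, 42, 45, 53, 49, 58]):
  L0: [55, 42, 45, 53, 49, 58]
  L1: h(55,42)=(55*31+42)%997=750 h(45,53)=(45*31+53)%997=451 h(49,58)=(49*31+58)%997=580 -> [750, 451, 580]
  L2: h(750,451)=(750*31+451)%997=770 h(580,580)=(580*31+580)%997=614 -> [770, 614]
  L3: h(770,614)=(770*31+614)%997=556 -> [556]
  root=556
After append 49 (leaves=[55, 42, 45, 53, 49, 58, 49]):
  L0: [55, 42, 45, 53, 49, 58, 49]
  L1: h(55,42)=(55*31+42)%997=750 h(45,53)=(45*31+53)%997=451 h(49,58)=(49*31+58)%997=580 h(49,49)=(49*31+49)%997=571 -> [750, 451, 580, 571]
  L2: h(750,451)=(750*31+451)%997=770 h(580,571)=(580*31+571)%997=605 -> [770, 605]
  L3: h(770,605)=(770*31+605)%997=547 -> [547]
  root=547

Answer: 55 750 762 770 268 556 547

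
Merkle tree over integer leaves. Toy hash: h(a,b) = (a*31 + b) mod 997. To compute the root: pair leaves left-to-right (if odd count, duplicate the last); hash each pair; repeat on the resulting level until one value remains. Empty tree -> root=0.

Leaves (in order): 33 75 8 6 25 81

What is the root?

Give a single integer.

L0: [33, 75, 8, 6, 25, 81]
L1: h(33,75)=(33*31+75)%997=101 h(8,6)=(8*31+6)%997=254 h(25,81)=(25*31+81)%997=856 -> [101, 254, 856]
L2: h(101,254)=(101*31+254)%997=394 h(856,856)=(856*31+856)%997=473 -> [394, 473]
L3: h(394,473)=(394*31+473)%997=723 -> [723]

Answer: 723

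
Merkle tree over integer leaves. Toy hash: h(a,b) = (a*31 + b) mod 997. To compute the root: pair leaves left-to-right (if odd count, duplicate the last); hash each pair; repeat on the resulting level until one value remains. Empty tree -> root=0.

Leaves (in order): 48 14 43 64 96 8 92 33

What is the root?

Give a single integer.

L0: [48, 14, 43, 64, 96, 8, 92, 33]
L1: h(48,14)=(48*31+14)%997=505 h(43,64)=(43*31+64)%997=400 h(96,8)=(96*31+8)%997=990 h(92,33)=(92*31+33)%997=891 -> [505, 400, 990, 891]
L2: h(505,400)=(505*31+400)%997=103 h(990,891)=(990*31+891)%997=674 -> [103, 674]
L3: h(103,674)=(103*31+674)%997=876 -> [876]

Answer: 876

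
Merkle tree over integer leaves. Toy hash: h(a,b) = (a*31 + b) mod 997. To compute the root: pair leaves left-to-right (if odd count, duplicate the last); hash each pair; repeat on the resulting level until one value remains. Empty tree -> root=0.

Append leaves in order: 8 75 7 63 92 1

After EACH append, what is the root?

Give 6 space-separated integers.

After append 8 (leaves=[8]):
  L0: [8]
  root=8
After append 75 (leaves=[8, 75]):
  L0: [8, 75]
  L1: h(8,75)=(8*31+75)%997=323 -> [323]
  root=323
After append 7 (leaves=[8, 75, 7]):
  L0: [8, 75, 7]
  L1: h(8,75)=(8*31+75)%997=323 h(7,7)=(7*31+7)%997=224 -> [323, 224]
  L2: h(323,224)=(323*31+224)%997=267 -> [267]
  root=267
After append 63 (leaves=[8, 75, 7, 63]):
  L0: [8, 75, 7, 63]
  L1: h(8,75)=(8*31+75)%997=323 h(7,63)=(7*31+63)%997=280 -> [323, 280]
  L2: h(323,280)=(323*31+280)%997=323 -> [323]
  root=323
After append 92 (leaves=[8, 75, 7, 63, 92]):
  L0: [8, 75, 7, 63, 92]
  L1: h(8,75)=(8*31+75)%997=323 h(7,63)=(7*31+63)%997=280 h(92,92)=(92*31+92)%997=950 -> [323, 280, 950]
  L2: h(323,280)=(323*31+280)%997=323 h(950,950)=(950*31+950)%997=490 -> [323, 490]
  L3: h(323,490)=(323*31+490)%997=533 -> [533]
  root=533
After append 1 (leaves=[8, 75, 7, 63, 92, 1]):
  L0: [8, 75, 7, 63, 92, 1]
  L1: h(8,75)=(8*31+75)%997=323 h(7,63)=(7*31+63)%997=280 h(92,1)=(92*31+1)%997=859 -> [323, 280, 859]
  L2: h(323,280)=(323*31+280)%997=323 h(859,859)=(859*31+859)%997=569 -> [323, 569]
  L3: h(323,569)=(323*31+569)%997=612 -> [612]
  root=612

Answer: 8 323 267 323 533 612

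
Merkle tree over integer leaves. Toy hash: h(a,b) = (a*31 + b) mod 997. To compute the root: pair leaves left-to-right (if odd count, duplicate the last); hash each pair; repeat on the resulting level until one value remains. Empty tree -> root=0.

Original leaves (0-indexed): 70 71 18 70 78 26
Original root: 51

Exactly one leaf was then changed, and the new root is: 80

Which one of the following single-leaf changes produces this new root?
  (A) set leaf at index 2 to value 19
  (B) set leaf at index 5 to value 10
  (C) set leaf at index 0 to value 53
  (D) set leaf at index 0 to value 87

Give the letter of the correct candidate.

Answer: C

Derivation:
Original leaves: [70, 71, 18, 70, 78, 26]
Target new root: 80
Try each candidate change and compute the resulting root:
Candidate A: set leaf[2] = 19 -> leaves = [70, 71, 19, 70, 78, 26]
  L0: [70, 71, 19, 70, 78, 26]
  L1: h(70,71)=(70*31+71)%997=247 h(19,70)=(19*31+70)%997=659 h(78,26)=(78*31+26)%997=450 -> [247, 659, 450]
  L2: h(247,659)=(247*31+659)%997=340 h(450,450)=(450*31+450)%997=442 -> [340, 442]
  L3: h(340,442)=(340*31+442)%997=15 -> [15]
  root = 15 != target 80
Candidate B: set leaf[5] = 10 -> leaves = [70, 71, 18, 70, 78, 10]
  L0: [70, 71, 18, 70, 78, 10]
  L1: h(70,71)=(70*31+71)%997=247 h(18,70)=(18*31+70)%997=628 h(78,10)=(78*31+10)%997=434 -> [247, 628, 434]
  L2: h(247,628)=(247*31+628)%997=309 h(434,434)=(434*31+434)%997=927 -> [309, 927]
  L3: h(309,927)=(309*31+927)%997=536 -> [536]
  root = 536 != target 80
Candidate C: set leaf[0] = 53 -> leaves = [53, 71, 18, 70, 78, 26]
  L0: [53, 71, 18, 70, 78, 26]
  L1: h(53,71)=(53*31+71)%997=717 h(18,70)=(18*31+70)%997=628 h(78,26)=(78*31+26)%997=450 -> [717, 628, 450]
  L2: h(717,628)=(717*31+628)%997=921 h(450,450)=(450*31+450)%997=442 -> [921, 442]
  L3: h(921,442)=(921*31+442)%997=80 -> [80]
  root = 80 == target 80  ** MATCH **
Candidate D: set leaf[0] = 87 -> leaves = [87, 71, 18, 70, 78, 26]
  L0: [87, 71, 18, 70, 78, 26]
  L1: h(87,71)=(87*31+71)%997=774 h(18,70)=(18*31+70)%997=628 h(78,26)=(78*31+26)%997=450 -> [774, 628, 450]
  L2: h(774,628)=(774*31+628)%997=694 h(450,450)=(450*31+450)%997=442 -> [694, 442]
  L3: h(694,442)=(694*31+442)%997=22 -> [22]
  root = 22 != target 80
Candidate C produces the target root.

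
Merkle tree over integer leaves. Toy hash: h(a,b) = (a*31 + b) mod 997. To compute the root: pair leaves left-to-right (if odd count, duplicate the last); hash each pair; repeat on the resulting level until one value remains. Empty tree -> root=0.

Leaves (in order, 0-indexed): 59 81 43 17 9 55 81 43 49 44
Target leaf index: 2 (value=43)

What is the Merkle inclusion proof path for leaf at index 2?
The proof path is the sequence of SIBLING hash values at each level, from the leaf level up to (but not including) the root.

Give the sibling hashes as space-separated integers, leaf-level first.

L0 (leaves): [59, 81, 43, 17, 9, 55, 81, 43, 49, 44], target index=2
L1: h(59,81)=(59*31+81)%997=913 [pair 0] h(43,17)=(43*31+17)%997=353 [pair 1] h(9,55)=(9*31+55)%997=334 [pair 2] h(81,43)=(81*31+43)%997=560 [pair 3] h(49,44)=(49*31+44)%997=566 [pair 4] -> [913, 353, 334, 560, 566]
  Sibling for proof at L0: 17
L2: h(913,353)=(913*31+353)%997=740 [pair 0] h(334,560)=(334*31+560)%997=944 [pair 1] h(566,566)=(566*31+566)%997=166 [pair 2] -> [740, 944, 166]
  Sibling for proof at L1: 913
L3: h(740,944)=(740*31+944)%997=953 [pair 0] h(166,166)=(166*31+166)%997=327 [pair 1] -> [953, 327]
  Sibling for proof at L2: 944
L4: h(953,327)=(953*31+327)%997=957 [pair 0] -> [957]
  Sibling for proof at L3: 327
Root: 957
Proof path (sibling hashes from leaf to root): [17, 913, 944, 327]

Answer: 17 913 944 327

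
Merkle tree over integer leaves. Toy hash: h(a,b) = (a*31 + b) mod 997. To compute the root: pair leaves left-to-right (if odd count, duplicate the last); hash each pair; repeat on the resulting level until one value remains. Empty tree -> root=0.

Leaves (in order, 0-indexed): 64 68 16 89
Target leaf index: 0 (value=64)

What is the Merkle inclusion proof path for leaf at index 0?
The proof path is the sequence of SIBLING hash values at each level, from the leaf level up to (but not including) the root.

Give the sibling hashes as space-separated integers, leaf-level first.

Answer: 68 585

Derivation:
L0 (leaves): [64, 68, 16, 89], target index=0
L1: h(64,68)=(64*31+68)%997=58 [pair 0] h(16,89)=(16*31+89)%997=585 [pair 1] -> [58, 585]
  Sibling for proof at L0: 68
L2: h(58,585)=(58*31+585)%997=389 [pair 0] -> [389]
  Sibling for proof at L1: 585
Root: 389
Proof path (sibling hashes from leaf to root): [68, 585]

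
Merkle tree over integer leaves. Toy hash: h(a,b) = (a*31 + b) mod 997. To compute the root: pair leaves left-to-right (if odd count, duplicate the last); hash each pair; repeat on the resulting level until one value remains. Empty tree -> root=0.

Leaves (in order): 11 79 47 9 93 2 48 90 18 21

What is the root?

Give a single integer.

Answer: 506

Derivation:
L0: [11, 79, 47, 9, 93, 2, 48, 90, 18, 21]
L1: h(11,79)=(11*31+79)%997=420 h(47,9)=(47*31+9)%997=469 h(93,2)=(93*31+2)%997=891 h(48,90)=(48*31+90)%997=581 h(18,21)=(18*31+21)%997=579 -> [420, 469, 891, 581, 579]
L2: h(420,469)=(420*31+469)%997=528 h(891,581)=(891*31+581)%997=286 h(579,579)=(579*31+579)%997=582 -> [528, 286, 582]
L3: h(528,286)=(528*31+286)%997=702 h(582,582)=(582*31+582)%997=678 -> [702, 678]
L4: h(702,678)=(702*31+678)%997=506 -> [506]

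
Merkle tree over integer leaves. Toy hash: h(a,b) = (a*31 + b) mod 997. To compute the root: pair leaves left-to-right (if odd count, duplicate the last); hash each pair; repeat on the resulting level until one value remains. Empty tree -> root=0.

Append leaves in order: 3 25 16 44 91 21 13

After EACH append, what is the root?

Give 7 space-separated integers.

Answer: 3 118 182 210 991 745 313

Derivation:
After append 3 (leaves=[3]):
  L0: [3]
  root=3
After append 25 (leaves=[3, 25]):
  L0: [3, 25]
  L1: h(3,25)=(3*31+25)%997=118 -> [118]
  root=118
After append 16 (leaves=[3, 25, 16]):
  L0: [3, 25, 16]
  L1: h(3,25)=(3*31+25)%997=118 h(16,16)=(16*31+16)%997=512 -> [118, 512]
  L2: h(118,512)=(118*31+512)%997=182 -> [182]
  root=182
After append 44 (leaves=[3, 25, 16, 44]):
  L0: [3, 25, 16, 44]
  L1: h(3,25)=(3*31+25)%997=118 h(16,44)=(16*31+44)%997=540 -> [118, 540]
  L2: h(118,540)=(118*31+540)%997=210 -> [210]
  root=210
After append 91 (leaves=[3, 25, 16, 44, 91]):
  L0: [3, 25, 16, 44, 91]
  L1: h(3,25)=(3*31+25)%997=118 h(16,44)=(16*31+44)%997=540 h(91,91)=(91*31+91)%997=918 -> [118, 540, 918]
  L2: h(118,540)=(118*31+540)%997=210 h(918,918)=(918*31+918)%997=463 -> [210, 463]
  L3: h(210,463)=(210*31+463)%997=991 -> [991]
  root=991
After append 21 (leaves=[3, 25, 16, 44, 91, 21]):
  L0: [3, 25, 16, 44, 91, 21]
  L1: h(3,25)=(3*31+25)%997=118 h(16,44)=(16*31+44)%997=540 h(91,21)=(91*31+21)%997=848 -> [118, 540, 848]
  L2: h(118,540)=(118*31+540)%997=210 h(848,848)=(848*31+848)%997=217 -> [210, 217]
  L3: h(210,217)=(210*31+217)%997=745 -> [745]
  root=745
After append 13 (leaves=[3, 25, 16, 44, 91, 21, 13]):
  L0: [3, 25, 16, 44, 91, 21, 13]
  L1: h(3,25)=(3*31+25)%997=118 h(16,44)=(16*31+44)%997=540 h(91,21)=(91*31+21)%997=848 h(13,13)=(13*31+13)%997=416 -> [118, 540, 848, 416]
  L2: h(118,540)=(118*31+540)%997=210 h(848,416)=(848*31+416)%997=782 -> [210, 782]
  L3: h(210,782)=(210*31+782)%997=313 -> [313]
  root=313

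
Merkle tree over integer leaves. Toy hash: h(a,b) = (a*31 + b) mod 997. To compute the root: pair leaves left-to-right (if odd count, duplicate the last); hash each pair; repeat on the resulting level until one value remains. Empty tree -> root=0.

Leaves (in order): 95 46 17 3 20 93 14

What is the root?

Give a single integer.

L0: [95, 46, 17, 3, 20, 93, 14]
L1: h(95,46)=(95*31+46)%997=0 h(17,3)=(17*31+3)%997=530 h(20,93)=(20*31+93)%997=713 h(14,14)=(14*31+14)%997=448 -> [0, 530, 713, 448]
L2: h(0,530)=(0*31+530)%997=530 h(713,448)=(713*31+448)%997=617 -> [530, 617]
L3: h(530,617)=(530*31+617)%997=98 -> [98]

Answer: 98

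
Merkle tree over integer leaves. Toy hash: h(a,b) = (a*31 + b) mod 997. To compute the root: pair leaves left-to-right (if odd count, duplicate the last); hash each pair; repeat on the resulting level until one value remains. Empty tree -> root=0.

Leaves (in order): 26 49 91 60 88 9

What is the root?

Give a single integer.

L0: [26, 49, 91, 60, 88, 9]
L1: h(26,49)=(26*31+49)%997=855 h(91,60)=(91*31+60)%997=887 h(88,9)=(88*31+9)%997=743 -> [855, 887, 743]
L2: h(855,887)=(855*31+887)%997=473 h(743,743)=(743*31+743)%997=845 -> [473, 845]
L3: h(473,845)=(473*31+845)%997=553 -> [553]

Answer: 553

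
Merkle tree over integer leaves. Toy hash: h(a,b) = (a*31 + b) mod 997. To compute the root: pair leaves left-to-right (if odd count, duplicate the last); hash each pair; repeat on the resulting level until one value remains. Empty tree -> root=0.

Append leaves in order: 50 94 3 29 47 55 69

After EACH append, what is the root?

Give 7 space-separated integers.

After append 50 (leaves=[50]):
  L0: [50]
  root=50
After append 94 (leaves=[50, 94]):
  L0: [50, 94]
  L1: h(50,94)=(50*31+94)%997=647 -> [647]
  root=647
After append 3 (leaves=[50, 94, 3]):
  L0: [50, 94, 3]
  L1: h(50,94)=(50*31+94)%997=647 h(3,3)=(3*31+3)%997=96 -> [647, 96]
  L2: h(647,96)=(647*31+96)%997=213 -> [213]
  root=213
After append 29 (leaves=[50, 94, 3, 29]):
  L0: [50, 94, 3, 29]
  L1: h(50,94)=(50*31+94)%997=647 h(3,29)=(3*31+29)%997=122 -> [647, 122]
  L2: h(647,122)=(647*31+122)%997=239 -> [239]
  root=239
After append 47 (leaves=[50, 94, 3, 29, 47]):
  L0: [50, 94, 3, 29, 47]
  L1: h(50,94)=(50*31+94)%997=647 h(3,29)=(3*31+29)%997=122 h(47,47)=(47*31+47)%997=507 -> [647, 122, 507]
  L2: h(647,122)=(647*31+122)%997=239 h(507,507)=(507*31+507)%997=272 -> [239, 272]
  L3: h(239,272)=(239*31+272)%997=702 -> [702]
  root=702
After append 55 (leaves=[50, 94, 3, 29, 47, 55]):
  L0: [50, 94, 3, 29, 47, 55]
  L1: h(50,94)=(50*31+94)%997=647 h(3,29)=(3*31+29)%997=122 h(47,55)=(47*31+55)%997=515 -> [647, 122, 515]
  L2: h(647,122)=(647*31+122)%997=239 h(515,515)=(515*31+515)%997=528 -> [239, 528]
  L3: h(239,528)=(239*31+528)%997=958 -> [958]
  root=958
After append 69 (leaves=[50, 94, 3, 29, 47, 55, 69]):
  L0: [50, 94, 3, 29, 47, 55, 69]
  L1: h(50,94)=(50*31+94)%997=647 h(3,29)=(3*31+29)%997=122 h(47,55)=(47*31+55)%997=515 h(69,69)=(69*31+69)%997=214 -> [647, 122, 515, 214]
  L2: h(647,122)=(647*31+122)%997=239 h(515,214)=(515*31+214)%997=227 -> [239, 227]
  L3: h(239,227)=(239*31+227)%997=657 -> [657]
  root=657

Answer: 50 647 213 239 702 958 657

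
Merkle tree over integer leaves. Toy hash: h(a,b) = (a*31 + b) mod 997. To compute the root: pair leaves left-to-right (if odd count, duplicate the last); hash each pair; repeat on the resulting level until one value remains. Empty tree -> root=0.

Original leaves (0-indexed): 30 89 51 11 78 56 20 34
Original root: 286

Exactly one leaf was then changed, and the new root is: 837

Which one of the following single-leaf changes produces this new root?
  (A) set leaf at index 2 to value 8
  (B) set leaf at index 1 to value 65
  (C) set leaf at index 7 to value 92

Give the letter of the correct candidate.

Answer: A

Derivation:
Original leaves: [30, 89, 51, 11, 78, 56, 20, 34]
Target new root: 837
Try each candidate change and compute the resulting root:
Candidate A: set leaf[2] = 8 -> leaves = [30, 89, 8, 11, 78, 56, 20, 34]
  L0: [30, 89, 8, 11, 78, 56, 20, 34]
  L1: h(30,89)=(30*31+89)%997=22 h(8,11)=(8*31+11)%997=259 h(78,56)=(78*31+56)%997=480 h(20,34)=(20*31+34)%997=654 -> [22, 259, 480, 654]
  L2: h(22,259)=(22*31+259)%997=941 h(480,654)=(480*31+654)%997=579 -> [941, 579]
  L3: h(941,579)=(941*31+579)%997=837 -> [837]
  root = 837 == target 837  ** MATCH **
Candidate B: set leaf[1] = 65 -> leaves = [30, 65, 51, 11, 78, 56, 20, 34]
  L0: [30, 65, 51, 11, 78, 56, 20, 34]
  L1: h(30,65)=(30*31+65)%997=995 h(51,11)=(51*31+11)%997=595 h(78,56)=(78*31+56)%997=480 h(20,34)=(20*31+34)%997=654 -> [995, 595, 480, 654]
  L2: h(995,595)=(995*31+595)%997=533 h(480,654)=(480*31+654)%997=579 -> [533, 579]
  L3: h(533,579)=(533*31+579)%997=153 -> [153]
  root = 153 != target 837
Candidate C: set leaf[7] = 92 -> leaves = [30, 89, 51, 11, 78, 56, 20, 92]
  L0: [30, 89, 51, 11, 78, 56, 20, 92]
  L1: h(30,89)=(30*31+89)%997=22 h(51,11)=(51*31+11)%997=595 h(78,56)=(78*31+56)%997=480 h(20,92)=(20*31+92)%997=712 -> [22, 595, 480, 712]
  L2: h(22,595)=(22*31+595)%997=280 h(480,712)=(480*31+712)%997=637 -> [280, 637]
  L3: h(280,637)=(280*31+637)%997=344 -> [344]
  root = 344 != target 837
Candidate A produces the target root.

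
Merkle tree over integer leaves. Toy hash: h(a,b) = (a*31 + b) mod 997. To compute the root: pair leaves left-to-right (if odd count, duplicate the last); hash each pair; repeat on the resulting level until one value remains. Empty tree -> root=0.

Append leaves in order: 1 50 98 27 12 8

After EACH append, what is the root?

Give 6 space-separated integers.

Answer: 1 81 662 591 699 571

Derivation:
After append 1 (leaves=[1]):
  L0: [1]
  root=1
After append 50 (leaves=[1, 50]):
  L0: [1, 50]
  L1: h(1,50)=(1*31+50)%997=81 -> [81]
  root=81
After append 98 (leaves=[1, 50, 98]):
  L0: [1, 50, 98]
  L1: h(1,50)=(1*31+50)%997=81 h(98,98)=(98*31+98)%997=145 -> [81, 145]
  L2: h(81,145)=(81*31+145)%997=662 -> [662]
  root=662
After append 27 (leaves=[1, 50, 98, 27]):
  L0: [1, 50, 98, 27]
  L1: h(1,50)=(1*31+50)%997=81 h(98,27)=(98*31+27)%997=74 -> [81, 74]
  L2: h(81,74)=(81*31+74)%997=591 -> [591]
  root=591
After append 12 (leaves=[1, 50, 98, 27, 12]):
  L0: [1, 50, 98, 27, 12]
  L1: h(1,50)=(1*31+50)%997=81 h(98,27)=(98*31+27)%997=74 h(12,12)=(12*31+12)%997=384 -> [81, 74, 384]
  L2: h(81,74)=(81*31+74)%997=591 h(384,384)=(384*31+384)%997=324 -> [591, 324]
  L3: h(591,324)=(591*31+324)%997=699 -> [699]
  root=699
After append 8 (leaves=[1, 50, 98, 27, 12, 8]):
  L0: [1, 50, 98, 27, 12, 8]
  L1: h(1,50)=(1*31+50)%997=81 h(98,27)=(98*31+27)%997=74 h(12,8)=(12*31+8)%997=380 -> [81, 74, 380]
  L2: h(81,74)=(81*31+74)%997=591 h(380,380)=(380*31+380)%997=196 -> [591, 196]
  L3: h(591,196)=(591*31+196)%997=571 -> [571]
  root=571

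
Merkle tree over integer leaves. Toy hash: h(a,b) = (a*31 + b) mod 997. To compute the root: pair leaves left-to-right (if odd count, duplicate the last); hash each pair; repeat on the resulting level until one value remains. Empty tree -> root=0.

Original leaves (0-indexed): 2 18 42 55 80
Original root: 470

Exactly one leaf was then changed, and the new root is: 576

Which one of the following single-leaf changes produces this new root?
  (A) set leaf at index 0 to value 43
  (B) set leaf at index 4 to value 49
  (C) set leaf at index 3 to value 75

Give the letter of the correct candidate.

Original leaves: [2, 18, 42, 55, 80]
Target new root: 576
Try each candidate change and compute the resulting root:
Candidate A: set leaf[0] = 43 -> leaves = [43, 18, 42, 55, 80]
  L0: [43, 18, 42, 55, 80]
  L1: h(43,18)=(43*31+18)%997=354 h(42,55)=(42*31+55)%997=360 h(80,80)=(80*31+80)%997=566 -> [354, 360, 566]
  L2: h(354,360)=(354*31+360)%997=367 h(566,566)=(566*31+566)%997=166 -> [367, 166]
  L3: h(367,166)=(367*31+166)%997=576 -> [576]
  root = 576 == target 576  ** MATCH **
Candidate B: set leaf[4] = 49 -> leaves = [2, 18, 42, 55, 49]
  L0: [2, 18, 42, 55, 49]
  L1: h(2,18)=(2*31+18)%997=80 h(42,55)=(42*31+55)%997=360 h(49,49)=(49*31+49)%997=571 -> [80, 360, 571]
  L2: h(80,360)=(80*31+360)%997=846 h(571,571)=(571*31+571)%997=326 -> [846, 326]
  L3: h(846,326)=(846*31+326)%997=630 -> [630]
  root = 630 != target 576
Candidate C: set leaf[3] = 75 -> leaves = [2, 18, 42, 75, 80]
  L0: [2, 18, 42, 75, 80]
  L1: h(2,18)=(2*31+18)%997=80 h(42,75)=(42*31+75)%997=380 h(80,80)=(80*31+80)%997=566 -> [80, 380, 566]
  L2: h(80,380)=(80*31+380)%997=866 h(566,566)=(566*31+566)%997=166 -> [866, 166]
  L3: h(866,166)=(866*31+166)%997=93 -> [93]
  root = 93 != target 576
Candidate A produces the target root.

Answer: A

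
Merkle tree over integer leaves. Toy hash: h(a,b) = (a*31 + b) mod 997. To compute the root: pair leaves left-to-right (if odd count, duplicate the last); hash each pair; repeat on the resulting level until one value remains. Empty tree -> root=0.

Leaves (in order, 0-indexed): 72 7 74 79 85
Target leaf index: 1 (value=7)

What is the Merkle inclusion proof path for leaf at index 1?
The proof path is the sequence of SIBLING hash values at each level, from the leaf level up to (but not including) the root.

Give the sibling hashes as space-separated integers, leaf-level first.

L0 (leaves): [72, 7, 74, 79, 85], target index=1
L1: h(72,7)=(72*31+7)%997=245 [pair 0] h(74,79)=(74*31+79)%997=379 [pair 1] h(85,85)=(85*31+85)%997=726 [pair 2] -> [245, 379, 726]
  Sibling for proof at L0: 72
L2: h(245,379)=(245*31+379)%997=995 [pair 0] h(726,726)=(726*31+726)%997=301 [pair 1] -> [995, 301]
  Sibling for proof at L1: 379
L3: h(995,301)=(995*31+301)%997=239 [pair 0] -> [239]
  Sibling for proof at L2: 301
Root: 239
Proof path (sibling hashes from leaf to root): [72, 379, 301]

Answer: 72 379 301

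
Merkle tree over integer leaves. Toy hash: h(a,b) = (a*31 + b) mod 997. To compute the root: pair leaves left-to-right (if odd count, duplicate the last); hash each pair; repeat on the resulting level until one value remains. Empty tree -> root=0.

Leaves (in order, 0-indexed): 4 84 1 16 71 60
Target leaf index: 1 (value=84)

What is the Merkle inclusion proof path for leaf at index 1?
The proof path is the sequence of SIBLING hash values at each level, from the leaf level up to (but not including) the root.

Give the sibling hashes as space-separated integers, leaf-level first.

Answer: 4 47 568

Derivation:
L0 (leaves): [4, 84, 1, 16, 71, 60], target index=1
L1: h(4,84)=(4*31+84)%997=208 [pair 0] h(1,16)=(1*31+16)%997=47 [pair 1] h(71,60)=(71*31+60)%997=267 [pair 2] -> [208, 47, 267]
  Sibling for proof at L0: 4
L2: h(208,47)=(208*31+47)%997=513 [pair 0] h(267,267)=(267*31+267)%997=568 [pair 1] -> [513, 568]
  Sibling for proof at L1: 47
L3: h(513,568)=(513*31+568)%997=519 [pair 0] -> [519]
  Sibling for proof at L2: 568
Root: 519
Proof path (sibling hashes from leaf to root): [4, 47, 568]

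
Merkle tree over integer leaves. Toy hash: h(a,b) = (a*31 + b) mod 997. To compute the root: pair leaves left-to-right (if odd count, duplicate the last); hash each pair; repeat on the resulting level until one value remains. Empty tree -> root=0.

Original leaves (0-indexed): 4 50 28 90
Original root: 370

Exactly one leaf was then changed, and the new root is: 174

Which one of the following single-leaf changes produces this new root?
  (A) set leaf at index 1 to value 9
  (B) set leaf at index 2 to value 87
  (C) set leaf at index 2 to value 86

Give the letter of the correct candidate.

Answer: C

Derivation:
Original leaves: [4, 50, 28, 90]
Target new root: 174
Try each candidate change and compute the resulting root:
Candidate A: set leaf[1] = 9 -> leaves = [4, 9, 28, 90]
  L0: [4, 9, 28, 90]
  L1: h(4,9)=(4*31+9)%997=133 h(28,90)=(28*31+90)%997=958 -> [133, 958]
  L2: h(133,958)=(133*31+958)%997=96 -> [96]
  root = 96 != target 174
Candidate B: set leaf[2] = 87 -> leaves = [4, 50, 87, 90]
  L0: [4, 50, 87, 90]
  L1: h(4,50)=(4*31+50)%997=174 h(87,90)=(87*31+90)%997=793 -> [174, 793]
  L2: h(174,793)=(174*31+793)%997=205 -> [205]
  root = 205 != target 174
Candidate C: set leaf[2] = 86 -> leaves = [4, 50, 86, 90]
  L0: [4, 50, 86, 90]
  L1: h(4,50)=(4*31+50)%997=174 h(86,90)=(86*31+90)%997=762 -> [174, 762]
  L2: h(174,762)=(174*31+762)%997=174 -> [174]
  root = 174 == target 174  ** MATCH **
Candidate C produces the target root.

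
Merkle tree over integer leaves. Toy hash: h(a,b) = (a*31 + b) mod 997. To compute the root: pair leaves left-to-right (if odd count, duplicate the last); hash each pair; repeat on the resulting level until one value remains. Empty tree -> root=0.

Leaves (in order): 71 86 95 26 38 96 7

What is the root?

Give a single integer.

L0: [71, 86, 95, 26, 38, 96, 7]
L1: h(71,86)=(71*31+86)%997=293 h(95,26)=(95*31+26)%997=977 h(38,96)=(38*31+96)%997=277 h(7,7)=(7*31+7)%997=224 -> [293, 977, 277, 224]
L2: h(293,977)=(293*31+977)%997=90 h(277,224)=(277*31+224)%997=835 -> [90, 835]
L3: h(90,835)=(90*31+835)%997=634 -> [634]

Answer: 634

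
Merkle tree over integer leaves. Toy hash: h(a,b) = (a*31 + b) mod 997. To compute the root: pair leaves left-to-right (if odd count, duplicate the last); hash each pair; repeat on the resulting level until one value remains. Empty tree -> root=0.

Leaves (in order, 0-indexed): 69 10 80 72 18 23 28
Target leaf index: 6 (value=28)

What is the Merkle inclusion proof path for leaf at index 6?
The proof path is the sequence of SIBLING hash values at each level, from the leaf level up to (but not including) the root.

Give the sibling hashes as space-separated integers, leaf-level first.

L0 (leaves): [69, 10, 80, 72, 18, 23, 28], target index=6
L1: h(69,10)=(69*31+10)%997=155 [pair 0] h(80,72)=(80*31+72)%997=558 [pair 1] h(18,23)=(18*31+23)%997=581 [pair 2] h(28,28)=(28*31+28)%997=896 [pair 3] -> [155, 558, 581, 896]
  Sibling for proof at L0: 28
L2: h(155,558)=(155*31+558)%997=378 [pair 0] h(581,896)=(581*31+896)%997=961 [pair 1] -> [378, 961]
  Sibling for proof at L1: 581
L3: h(378,961)=(378*31+961)%997=715 [pair 0] -> [715]
  Sibling for proof at L2: 378
Root: 715
Proof path (sibling hashes from leaf to root): [28, 581, 378]

Answer: 28 581 378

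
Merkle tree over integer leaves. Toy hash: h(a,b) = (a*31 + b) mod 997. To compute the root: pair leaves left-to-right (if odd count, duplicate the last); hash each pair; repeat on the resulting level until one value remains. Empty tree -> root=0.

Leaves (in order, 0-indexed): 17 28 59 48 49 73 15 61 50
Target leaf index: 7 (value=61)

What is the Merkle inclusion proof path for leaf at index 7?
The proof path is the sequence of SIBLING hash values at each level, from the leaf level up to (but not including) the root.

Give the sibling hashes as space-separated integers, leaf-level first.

Answer: 15 595 139 329

Derivation:
L0 (leaves): [17, 28, 59, 48, 49, 73, 15, 61, 50], target index=7
L1: h(17,28)=(17*31+28)%997=555 [pair 0] h(59,48)=(59*31+48)%997=880 [pair 1] h(49,73)=(49*31+73)%997=595 [pair 2] h(15,61)=(15*31+61)%997=526 [pair 3] h(50,50)=(50*31+50)%997=603 [pair 4] -> [555, 880, 595, 526, 603]
  Sibling for proof at L0: 15
L2: h(555,880)=(555*31+880)%997=139 [pair 0] h(595,526)=(595*31+526)%997=28 [pair 1] h(603,603)=(603*31+603)%997=353 [pair 2] -> [139, 28, 353]
  Sibling for proof at L1: 595
L3: h(139,28)=(139*31+28)%997=349 [pair 0] h(353,353)=(353*31+353)%997=329 [pair 1] -> [349, 329]
  Sibling for proof at L2: 139
L4: h(349,329)=(349*31+329)%997=181 [pair 0] -> [181]
  Sibling for proof at L3: 329
Root: 181
Proof path (sibling hashes from leaf to root): [15, 595, 139, 329]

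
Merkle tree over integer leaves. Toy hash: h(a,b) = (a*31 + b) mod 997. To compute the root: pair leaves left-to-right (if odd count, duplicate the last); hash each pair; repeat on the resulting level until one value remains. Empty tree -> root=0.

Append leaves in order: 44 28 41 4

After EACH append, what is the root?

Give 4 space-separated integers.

Answer: 44 395 596 559

Derivation:
After append 44 (leaves=[44]):
  L0: [44]
  root=44
After append 28 (leaves=[44, 28]):
  L0: [44, 28]
  L1: h(44,28)=(44*31+28)%997=395 -> [395]
  root=395
After append 41 (leaves=[44, 28, 41]):
  L0: [44, 28, 41]
  L1: h(44,28)=(44*31+28)%997=395 h(41,41)=(41*31+41)%997=315 -> [395, 315]
  L2: h(395,315)=(395*31+315)%997=596 -> [596]
  root=596
After append 4 (leaves=[44, 28, 41, 4]):
  L0: [44, 28, 41, 4]
  L1: h(44,28)=(44*31+28)%997=395 h(41,4)=(41*31+4)%997=278 -> [395, 278]
  L2: h(395,278)=(395*31+278)%997=559 -> [559]
  root=559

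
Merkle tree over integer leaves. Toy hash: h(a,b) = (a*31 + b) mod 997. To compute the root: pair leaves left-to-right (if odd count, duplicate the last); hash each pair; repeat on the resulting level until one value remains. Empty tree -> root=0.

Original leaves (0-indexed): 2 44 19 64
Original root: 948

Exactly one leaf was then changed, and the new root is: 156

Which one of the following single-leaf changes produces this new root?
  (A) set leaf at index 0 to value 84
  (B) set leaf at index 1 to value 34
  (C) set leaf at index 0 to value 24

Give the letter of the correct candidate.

Answer: C

Derivation:
Original leaves: [2, 44, 19, 64]
Target new root: 156
Try each candidate change and compute the resulting root:
Candidate A: set leaf[0] = 84 -> leaves = [84, 44, 19, 64]
  L0: [84, 44, 19, 64]
  L1: h(84,44)=(84*31+44)%997=654 h(19,64)=(19*31+64)%997=653 -> [654, 653]
  L2: h(654,653)=(654*31+653)%997=987 -> [987]
  root = 987 != target 156
Candidate B: set leaf[1] = 34 -> leaves = [2, 34, 19, 64]
  L0: [2, 34, 19, 64]
  L1: h(2,34)=(2*31+34)%997=96 h(19,64)=(19*31+64)%997=653 -> [96, 653]
  L2: h(96,653)=(96*31+653)%997=638 -> [638]
  root = 638 != target 156
Candidate C: set leaf[0] = 24 -> leaves = [24, 44, 19, 64]
  L0: [24, 44, 19, 64]
  L1: h(24,44)=(24*31+44)%997=788 h(19,64)=(19*31+64)%997=653 -> [788, 653]
  L2: h(788,653)=(788*31+653)%997=156 -> [156]
  root = 156 == target 156  ** MATCH **
Candidate C produces the target root.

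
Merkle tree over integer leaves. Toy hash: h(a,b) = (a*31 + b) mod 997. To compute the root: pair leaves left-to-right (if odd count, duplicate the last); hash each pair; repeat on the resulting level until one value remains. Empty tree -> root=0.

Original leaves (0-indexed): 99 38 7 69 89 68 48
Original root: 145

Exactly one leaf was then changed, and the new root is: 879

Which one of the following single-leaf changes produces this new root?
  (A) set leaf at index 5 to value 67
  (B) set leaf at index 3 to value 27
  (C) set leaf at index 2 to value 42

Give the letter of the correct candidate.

Answer: C

Derivation:
Original leaves: [99, 38, 7, 69, 89, 68, 48]
Target new root: 879
Try each candidate change and compute the resulting root:
Candidate A: set leaf[5] = 67 -> leaves = [99, 38, 7, 69, 89, 67, 48]
  L0: [99, 38, 7, 69, 89, 67, 48]
  L1: h(99,38)=(99*31+38)%997=116 h(7,69)=(7*31+69)%997=286 h(89,67)=(89*31+67)%997=832 h(48,48)=(48*31+48)%997=539 -> [116, 286, 832, 539]
  L2: h(116,286)=(116*31+286)%997=891 h(832,539)=(832*31+539)%997=409 -> [891, 409]
  L3: h(891,409)=(891*31+409)%997=114 -> [114]
  root = 114 != target 879
Candidate B: set leaf[3] = 27 -> leaves = [99, 38, 7, 27, 89, 68, 48]
  L0: [99, 38, 7, 27, 89, 68, 48]
  L1: h(99,38)=(99*31+38)%997=116 h(7,27)=(7*31+27)%997=244 h(89,68)=(89*31+68)%997=833 h(48,48)=(48*31+48)%997=539 -> [116, 244, 833, 539]
  L2: h(116,244)=(116*31+244)%997=849 h(833,539)=(833*31+539)%997=440 -> [849, 440]
  L3: h(849,440)=(849*31+440)%997=837 -> [837]
  root = 837 != target 879
Candidate C: set leaf[2] = 42 -> leaves = [99, 38, 42, 69, 89, 68, 48]
  L0: [99, 38, 42, 69, 89, 68, 48]
  L1: h(99,38)=(99*31+38)%997=116 h(42,69)=(42*31+69)%997=374 h(89,68)=(89*31+68)%997=833 h(48,48)=(48*31+48)%997=539 -> [116, 374, 833, 539]
  L2: h(116,374)=(116*31+374)%997=979 h(833,539)=(833*31+539)%997=440 -> [979, 440]
  L3: h(979,440)=(979*31+440)%997=879 -> [879]
  root = 879 == target 879  ** MATCH **
Candidate C produces the target root.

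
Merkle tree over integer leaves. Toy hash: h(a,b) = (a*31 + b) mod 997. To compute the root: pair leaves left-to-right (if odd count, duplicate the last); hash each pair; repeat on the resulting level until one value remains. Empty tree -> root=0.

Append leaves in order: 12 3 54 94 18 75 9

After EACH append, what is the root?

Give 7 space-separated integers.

After append 12 (leaves=[12]):
  L0: [12]
  root=12
After append 3 (leaves=[12, 3]):
  L0: [12, 3]
  L1: h(12,3)=(12*31+3)%997=375 -> [375]
  root=375
After append 54 (leaves=[12, 3, 54]):
  L0: [12, 3, 54]
  L1: h(12,3)=(12*31+3)%997=375 h(54,54)=(54*31+54)%997=731 -> [375, 731]
  L2: h(375,731)=(375*31+731)%997=392 -> [392]
  root=392
After append 94 (leaves=[12, 3, 54, 94]):
  L0: [12, 3, 54, 94]
  L1: h(12,3)=(12*31+3)%997=375 h(54,94)=(54*31+94)%997=771 -> [375, 771]
  L2: h(375,771)=(375*31+771)%997=432 -> [432]
  root=432
After append 18 (leaves=[12, 3, 54, 94, 18]):
  L0: [12, 3, 54, 94, 18]
  L1: h(12,3)=(12*31+3)%997=375 h(54,94)=(54*31+94)%997=771 h(18,18)=(18*31+18)%997=576 -> [375, 771, 576]
  L2: h(375,771)=(375*31+771)%997=432 h(576,576)=(576*31+576)%997=486 -> [432, 486]
  L3: h(432,486)=(432*31+486)%997=917 -> [917]
  root=917
After append 75 (leaves=[12, 3, 54, 94, 18, 75]):
  L0: [12, 3, 54, 94, 18, 75]
  L1: h(12,3)=(12*31+3)%997=375 h(54,94)=(54*31+94)%997=771 h(18,75)=(18*31+75)%997=633 -> [375, 771, 633]
  L2: h(375,771)=(375*31+771)%997=432 h(633,633)=(633*31+633)%997=316 -> [432, 316]
  L3: h(432,316)=(432*31+316)%997=747 -> [747]
  root=747
After append 9 (leaves=[12, 3, 54, 94, 18, 75, 9]):
  L0: [12, 3, 54, 94, 18, 75, 9]
  L1: h(12,3)=(12*31+3)%997=375 h(54,94)=(54*31+94)%997=771 h(18,75)=(18*31+75)%997=633 h(9,9)=(9*31+9)%997=288 -> [375, 771, 633, 288]
  L2: h(375,771)=(375*31+771)%997=432 h(633,288)=(633*31+288)%997=968 -> [432, 968]
  L3: h(432,968)=(432*31+968)%997=402 -> [402]
  root=402

Answer: 12 375 392 432 917 747 402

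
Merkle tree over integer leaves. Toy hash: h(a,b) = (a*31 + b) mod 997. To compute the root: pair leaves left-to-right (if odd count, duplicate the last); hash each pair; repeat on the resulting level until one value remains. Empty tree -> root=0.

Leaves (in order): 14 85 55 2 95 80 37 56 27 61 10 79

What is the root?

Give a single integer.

L0: [14, 85, 55, 2, 95, 80, 37, 56, 27, 61, 10, 79]
L1: h(14,85)=(14*31+85)%997=519 h(55,2)=(55*31+2)%997=710 h(95,80)=(95*31+80)%997=34 h(37,56)=(37*31+56)%997=206 h(27,61)=(27*31+61)%997=898 h(10,79)=(10*31+79)%997=389 -> [519, 710, 34, 206, 898, 389]
L2: h(519,710)=(519*31+710)%997=847 h(34,206)=(34*31+206)%997=263 h(898,389)=(898*31+389)%997=311 -> [847, 263, 311]
L3: h(847,263)=(847*31+263)%997=598 h(311,311)=(311*31+311)%997=979 -> [598, 979]
L4: h(598,979)=(598*31+979)%997=574 -> [574]

Answer: 574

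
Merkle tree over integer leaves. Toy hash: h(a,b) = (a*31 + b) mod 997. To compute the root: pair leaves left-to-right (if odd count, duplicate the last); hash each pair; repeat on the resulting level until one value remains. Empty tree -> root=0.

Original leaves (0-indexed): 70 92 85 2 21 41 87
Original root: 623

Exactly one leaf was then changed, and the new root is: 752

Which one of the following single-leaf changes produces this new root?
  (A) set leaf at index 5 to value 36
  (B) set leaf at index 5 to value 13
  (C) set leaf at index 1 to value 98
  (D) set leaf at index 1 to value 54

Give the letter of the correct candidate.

Answer: B

Derivation:
Original leaves: [70, 92, 85, 2, 21, 41, 87]
Target new root: 752
Try each candidate change and compute the resulting root:
Candidate A: set leaf[5] = 36 -> leaves = [70, 92, 85, 2, 21, 36, 87]
  L0: [70, 92, 85, 2, 21, 36, 87]
  L1: h(70,92)=(70*31+92)%997=268 h(85,2)=(85*31+2)%997=643 h(21,36)=(21*31+36)%997=687 h(87,87)=(87*31+87)%997=790 -> [268, 643, 687, 790]
  L2: h(268,643)=(268*31+643)%997=975 h(687,790)=(687*31+790)%997=153 -> [975, 153]
  L3: h(975,153)=(975*31+153)%997=468 -> [468]
  root = 468 != target 752
Candidate B: set leaf[5] = 13 -> leaves = [70, 92, 85, 2, 21, 13, 87]
  L0: [70, 92, 85, 2, 21, 13, 87]
  L1: h(70,92)=(70*31+92)%997=268 h(85,2)=(85*31+2)%997=643 h(21,13)=(21*31+13)%997=664 h(87,87)=(87*31+87)%997=790 -> [268, 643, 664, 790]
  L2: h(268,643)=(268*31+643)%997=975 h(664,790)=(664*31+790)%997=437 -> [975, 437]
  L3: h(975,437)=(975*31+437)%997=752 -> [752]
  root = 752 == target 752  ** MATCH **
Candidate C: set leaf[1] = 98 -> leaves = [70, 98, 85, 2, 21, 41, 87]
  L0: [70, 98, 85, 2, 21, 41, 87]
  L1: h(70,98)=(70*31+98)%997=274 h(85,2)=(85*31+2)%997=643 h(21,41)=(21*31+41)%997=692 h(87,87)=(87*31+87)%997=790 -> [274, 643, 692, 790]
  L2: h(274,643)=(274*31+643)%997=164 h(692,790)=(692*31+790)%997=308 -> [164, 308]
  L3: h(164,308)=(164*31+308)%997=407 -> [407]
  root = 407 != target 752
Candidate D: set leaf[1] = 54 -> leaves = [70, 54, 85, 2, 21, 41, 87]
  L0: [70, 54, 85, 2, 21, 41, 87]
  L1: h(70,54)=(70*31+54)%997=230 h(85,2)=(85*31+2)%997=643 h(21,41)=(21*31+41)%997=692 h(87,87)=(87*31+87)%997=790 -> [230, 643, 692, 790]
  L2: h(230,643)=(230*31+643)%997=794 h(692,790)=(692*31+790)%997=308 -> [794, 308]
  L3: h(794,308)=(794*31+308)%997=994 -> [994]
  root = 994 != target 752
Candidate B produces the target root.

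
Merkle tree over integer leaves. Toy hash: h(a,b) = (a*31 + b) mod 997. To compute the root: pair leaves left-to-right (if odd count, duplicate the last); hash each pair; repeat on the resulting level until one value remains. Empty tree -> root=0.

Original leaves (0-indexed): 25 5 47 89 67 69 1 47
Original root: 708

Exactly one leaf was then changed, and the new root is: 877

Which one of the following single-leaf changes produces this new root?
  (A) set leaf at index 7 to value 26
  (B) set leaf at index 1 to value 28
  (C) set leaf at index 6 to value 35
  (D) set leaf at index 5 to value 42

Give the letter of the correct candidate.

Original leaves: [25, 5, 47, 89, 67, 69, 1, 47]
Target new root: 877
Try each candidate change and compute the resulting root:
Candidate A: set leaf[7] = 26 -> leaves = [25, 5, 47, 89, 67, 69, 1, 26]
  L0: [25, 5, 47, 89, 67, 69, 1, 26]
  L1: h(25,5)=(25*31+5)%997=780 h(47,89)=(47*31+89)%997=549 h(67,69)=(67*31+69)%997=152 h(1,26)=(1*31+26)%997=57 -> [780, 549, 152, 57]
  L2: h(780,549)=(780*31+549)%997=801 h(152,57)=(152*31+57)%997=781 -> [801, 781]
  L3: h(801,781)=(801*31+781)%997=687 -> [687]
  root = 687 != target 877
Candidate B: set leaf[1] = 28 -> leaves = [25, 28, 47, 89, 67, 69, 1, 47]
  L0: [25, 28, 47, 89, 67, 69, 1, 47]
  L1: h(25,28)=(25*31+28)%997=803 h(47,89)=(47*31+89)%997=549 h(67,69)=(67*31+69)%997=152 h(1,47)=(1*31+47)%997=78 -> [803, 549, 152, 78]
  L2: h(803,549)=(803*31+549)%997=517 h(152,78)=(152*31+78)%997=802 -> [517, 802]
  L3: h(517,802)=(517*31+802)%997=877 -> [877]
  root = 877 == target 877  ** MATCH **
Candidate C: set leaf[6] = 35 -> leaves = [25, 5, 47, 89, 67, 69, 35, 47]
  L0: [25, 5, 47, 89, 67, 69, 35, 47]
  L1: h(25,5)=(25*31+5)%997=780 h(47,89)=(47*31+89)%997=549 h(67,69)=(67*31+69)%997=152 h(35,47)=(35*31+47)%997=135 -> [780, 549, 152, 135]
  L2: h(780,549)=(780*31+549)%997=801 h(152,135)=(152*31+135)%997=859 -> [801, 859]
  L3: h(801,859)=(801*31+859)%997=765 -> [765]
  root = 765 != target 877
Candidate D: set leaf[5] = 42 -> leaves = [25, 5, 47, 89, 67, 42, 1, 47]
  L0: [25, 5, 47, 89, 67, 42, 1, 47]
  L1: h(25,5)=(25*31+5)%997=780 h(47,89)=(47*31+89)%997=549 h(67,42)=(67*31+42)%997=125 h(1,47)=(1*31+47)%997=78 -> [780, 549, 125, 78]
  L2: h(780,549)=(780*31+549)%997=801 h(125,78)=(125*31+78)%997=962 -> [801, 962]
  L3: h(801,962)=(801*31+962)%997=868 -> [868]
  root = 868 != target 877
Candidate B produces the target root.

Answer: B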